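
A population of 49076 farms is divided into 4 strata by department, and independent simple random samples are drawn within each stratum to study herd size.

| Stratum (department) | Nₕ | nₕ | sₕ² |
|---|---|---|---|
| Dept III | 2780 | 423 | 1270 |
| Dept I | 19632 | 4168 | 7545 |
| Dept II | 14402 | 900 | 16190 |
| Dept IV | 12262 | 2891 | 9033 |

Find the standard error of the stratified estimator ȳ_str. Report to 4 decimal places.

1.3557

Var(ȳ_str) = Σₕ Wₕ²(1 − fₕ)sₕ²/nₕ with Wₕ = Nₕ/N, N = 49076.
Dept III: Wₕ = 0.05664683; term = 0.05664683²·(1 − 0.15215827)·1270/423 = 0.0081682574.
Dept I: Wₕ = 0.40003260; term = 0.40003260²·(1 − 0.21230644)·7545/4168 = 0.22818107.
Dept II: Wₕ = 0.29346320; term = 0.29346320²·(1 − 0.06249132)·16190/900 = 1.4524023.
Dept IV: Wₕ = 0.24985736; term = 0.24985736²·(1 − 0.23576904)·9033/2891 = 0.14907089.
Sum = 1.8378225.
SE = √(1.8378225) = 1.3557.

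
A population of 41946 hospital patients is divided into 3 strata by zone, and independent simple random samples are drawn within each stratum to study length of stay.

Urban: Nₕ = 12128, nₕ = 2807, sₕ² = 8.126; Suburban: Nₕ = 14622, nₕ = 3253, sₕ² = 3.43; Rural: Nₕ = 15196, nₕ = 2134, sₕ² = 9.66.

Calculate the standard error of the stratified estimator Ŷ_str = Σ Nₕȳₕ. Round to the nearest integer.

Var(Ŷ_str) = Σₕ Nₕ²(1 − fₕ)sₕ²/nₕ.
Urban: 12128²·(1 − 2807/12128)·8.126/2807 = 327254.86.
Suburban: 14622²·(1 − 3253/14622)·3.43/3253 = 175282.72.
Rural: 15196²·(1 − 2134/15196)·9.66/2134 = 898507.44.
Sum = 1.401045 × 10^6.
SE = √(1.401045 × 10^6) = 1184.

1184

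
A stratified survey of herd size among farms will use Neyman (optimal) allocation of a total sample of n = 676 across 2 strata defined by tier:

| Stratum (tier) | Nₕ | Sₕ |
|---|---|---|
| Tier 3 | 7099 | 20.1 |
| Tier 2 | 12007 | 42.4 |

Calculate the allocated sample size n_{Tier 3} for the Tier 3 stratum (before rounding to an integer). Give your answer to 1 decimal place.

Neyman allocation: nₕ = n·NₕSₕ / Σⱼ NⱼSⱼ.
Σ NⱼSⱼ = 7099·20.1 + 12007·42.4 = 651786.7.
n_{Tier 3} = 676·7099·20.1 / 651786.7 = 148.0.

148.0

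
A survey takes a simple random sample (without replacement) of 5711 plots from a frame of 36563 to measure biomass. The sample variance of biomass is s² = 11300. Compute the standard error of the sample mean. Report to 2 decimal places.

1.29

Under SRS without replacement, Var(ȳ) = (1 − f)·s²/n with f = n/N = 5711/36563 = 0.15619615.
Var(ȳ) = (1 − 0.15619615)·11300/5711 = 0.84380385·1.9786377 = 1.6695821.
SE(ȳ) = √(1.6695821) = 1.29.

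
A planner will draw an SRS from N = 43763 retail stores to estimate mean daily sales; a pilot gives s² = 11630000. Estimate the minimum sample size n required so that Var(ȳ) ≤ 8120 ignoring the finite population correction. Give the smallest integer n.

1433

Without fpc, n₀ = s²/D = 11630000/8120 = 1432.2660.
Rounding up, n = 1433.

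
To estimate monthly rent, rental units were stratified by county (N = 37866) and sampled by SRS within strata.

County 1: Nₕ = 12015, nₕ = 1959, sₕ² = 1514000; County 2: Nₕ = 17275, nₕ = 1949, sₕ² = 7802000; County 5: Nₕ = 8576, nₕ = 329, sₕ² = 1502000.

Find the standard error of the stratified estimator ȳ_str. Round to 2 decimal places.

Var(ȳ_str) = Σₕ Wₕ²(1 − fₕ)sₕ²/nₕ with Wₕ = Nₕ/N, N = 37866.
County 1: Wₕ = 0.31730312; term = 0.31730312²·(1 − 0.16304619)·1514000/1959 = 65.124083.
County 2: Wₕ = 0.45621402; term = 0.45621402²·(1 − 0.11282200)·7802000/1949 = 739.16624.
County 5: Wₕ = 0.22648286; term = 0.22648286²·(1 − 0.03836287)·1502000/329 = 225.19355.
Sum = 1029.4839.
SE = √(1029.4839) = 32.09.

32.09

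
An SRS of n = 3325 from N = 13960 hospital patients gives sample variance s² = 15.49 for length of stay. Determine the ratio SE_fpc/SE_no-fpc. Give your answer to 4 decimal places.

f = n/N = 3325/13960 = 0.23818052.
SE_no-fpc = √(s²/n) = 0.068254279; SE_fpc = √((1−f)s²/n) = 0.059573885.
Ratio = √(1−f) = 0.87282271.

0.8728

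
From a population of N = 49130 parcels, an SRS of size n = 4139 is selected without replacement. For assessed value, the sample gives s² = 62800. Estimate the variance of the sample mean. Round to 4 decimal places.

Under SRS without replacement, Var(ȳ) = (1 − f)·s²/n with f = n/N = 4139/49130 = 0.08424588.
Var(ȳ) = (1 − 0.08424588)·62800/4139 = 0.91575412·15.172747 = 13.894506.

13.8945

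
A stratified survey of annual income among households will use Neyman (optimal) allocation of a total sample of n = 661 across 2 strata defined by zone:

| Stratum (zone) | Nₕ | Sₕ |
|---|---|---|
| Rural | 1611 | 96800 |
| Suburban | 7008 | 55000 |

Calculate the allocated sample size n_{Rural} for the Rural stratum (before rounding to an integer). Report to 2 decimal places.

Neyman allocation: nₕ = n·NₕSₕ / Σⱼ NⱼSⱼ.
Σ NⱼSⱼ = 1611·96800 + 7008·55000 = 5.413848 × 10^8.
n_{Rural} = 661·1611·96800 / (5.413848 × 10^8) = 190.40.

190.40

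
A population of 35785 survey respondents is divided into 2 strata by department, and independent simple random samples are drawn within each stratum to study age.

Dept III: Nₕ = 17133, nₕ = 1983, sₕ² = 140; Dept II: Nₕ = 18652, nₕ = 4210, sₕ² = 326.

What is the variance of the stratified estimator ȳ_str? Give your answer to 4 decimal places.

Var(ȳ_str) = Σₕ Wₕ²(1 − fₕ)sₕ²/nₕ with Wₕ = Nₕ/N, N = 35785.
Dept III: Wₕ = 0.47877602; term = 0.47877602²·(1 − 0.11574155)·140/1983 = 0.014310319.
Dept II: Wₕ = 0.52122398; term = 0.52122398²·(1 − 0.22571306)·326/4210 = 0.016288692.
Sum = 0.030599011.

0.0306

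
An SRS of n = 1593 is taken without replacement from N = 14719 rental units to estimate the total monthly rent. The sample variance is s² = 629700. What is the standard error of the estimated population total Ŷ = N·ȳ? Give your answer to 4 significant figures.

Var(Ŷ) = N²·Var(ȳ) = N²·(1 − n/N)·s²/n.
f = 1593/14719 = 0.10822746; Var(ȳ) = 0.89177254·629700/1593 = 352.51046.
Var(Ŷ) = 14719² · 352.51046 = 7.6371025 × 10^10.
SE(Ŷ) = √(7.6371025 × 10^10) = 276400.

276400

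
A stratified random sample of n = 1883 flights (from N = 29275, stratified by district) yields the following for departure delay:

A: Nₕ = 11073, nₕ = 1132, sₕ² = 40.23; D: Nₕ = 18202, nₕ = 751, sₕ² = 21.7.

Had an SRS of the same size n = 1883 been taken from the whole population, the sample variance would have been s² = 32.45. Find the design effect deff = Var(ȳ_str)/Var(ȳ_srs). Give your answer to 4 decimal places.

Var(ȳ_str) = Σ Wₕ²(1−fₕ)sₕ²/nₕ with Wₕ = Nₕ/29275:
  A: (11073/29275)²·(1−1132/11073)·40.23/1132 = 0.0045646257
  D: (18202/29275)²·(1−751/18202)·21.7/751 = 0.010709407
  → Var(ȳ_str) = 0.015274033.
Var(ȳ_srs) = (1 − 1883/29275)·32.45/1883 = 0.016124684.
deff = 0.015274033 / 0.016124684 = 0.9472.

0.9472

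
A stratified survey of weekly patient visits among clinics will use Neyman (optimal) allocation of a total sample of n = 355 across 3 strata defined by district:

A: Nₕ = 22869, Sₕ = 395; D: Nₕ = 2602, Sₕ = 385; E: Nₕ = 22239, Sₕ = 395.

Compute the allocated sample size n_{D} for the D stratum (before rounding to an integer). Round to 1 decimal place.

18.9

Neyman allocation: nₕ = n·NₕSₕ / Σⱼ NⱼSⱼ.
Σ NⱼSⱼ = 22869·395 + 2602·385 + 22239·395 = 1.881943 × 10^7.
n_{D} = 355·2602·385 / (1.881943 × 10^7) = 18.9.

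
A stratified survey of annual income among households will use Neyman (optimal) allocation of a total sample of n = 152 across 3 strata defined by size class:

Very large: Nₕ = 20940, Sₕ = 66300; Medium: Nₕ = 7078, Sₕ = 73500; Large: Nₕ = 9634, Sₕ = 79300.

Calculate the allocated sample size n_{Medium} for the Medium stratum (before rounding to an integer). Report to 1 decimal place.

Neyman allocation: nₕ = n·NₕSₕ / Σⱼ NⱼSⱼ.
Σ NⱼSⱼ = 20940·66300 + 7078·73500 + 9634·79300 = 2.6725312 × 10^9.
n_{Medium} = 152·7078·73500 / (2.6725312 × 10^9) = 29.6.

29.6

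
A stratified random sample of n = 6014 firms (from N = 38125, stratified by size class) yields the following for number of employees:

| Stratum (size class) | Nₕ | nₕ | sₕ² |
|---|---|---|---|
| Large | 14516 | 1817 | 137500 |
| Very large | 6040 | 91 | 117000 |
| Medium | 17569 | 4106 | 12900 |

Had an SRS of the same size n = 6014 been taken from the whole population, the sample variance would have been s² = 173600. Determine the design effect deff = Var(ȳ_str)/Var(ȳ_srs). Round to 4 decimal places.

Var(ȳ_str) = Σ Wₕ²(1−fₕ)sₕ²/nₕ with Wₕ = Nₕ/38125:
  Large: (14516/38125)²·(1−1817/14516)·137500/1817 = 9.5972001
  Very large: (6040/38125)²·(1−91/6040)·117000/91 = 31.783789
  Medium: (17569/38125)²·(1−4106/17569)·12900/4106 = 0.5112578
  → Var(ȳ_str) = 41.892247.
Var(ȳ_srs) = (1 − 6014/38125)·173600/6014 = 24.312537.
deff = 41.892247 / 24.312537 = 1.7231.

1.7231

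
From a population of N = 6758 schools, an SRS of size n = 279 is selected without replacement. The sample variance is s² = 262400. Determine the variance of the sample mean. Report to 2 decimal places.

Under SRS without replacement, Var(ȳ) = (1 − f)·s²/n with f = n/N = 279/6758 = 0.04128440.
Var(ȳ) = (1 − 0.04128440)·262400/279 = 0.95871560·940.50179 = 901.67374.

901.67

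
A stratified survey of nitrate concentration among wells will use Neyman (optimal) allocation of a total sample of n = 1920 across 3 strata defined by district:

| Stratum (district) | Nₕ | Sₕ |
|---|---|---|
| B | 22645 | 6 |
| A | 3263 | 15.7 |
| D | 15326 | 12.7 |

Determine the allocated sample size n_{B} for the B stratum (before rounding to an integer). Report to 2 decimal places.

Neyman allocation: nₕ = n·NₕSₕ / Σⱼ NⱼSⱼ.
Σ NⱼSⱼ = 22645·6 + 3263·15.7 + 15326·12.7 = 381739.3.
n_{B} = 1920·22645·6 / 381739.3 = 683.37.

683.37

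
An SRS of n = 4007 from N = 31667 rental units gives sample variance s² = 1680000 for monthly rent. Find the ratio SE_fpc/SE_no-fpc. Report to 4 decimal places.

0.9346

f = n/N = 4007/31667 = 0.12653551.
SE_no-fpc = √(s²/n) = 20.475993; SE_fpc = √((1−f)s²/n) = 19.136724.
Ratio = √(1−f) = 0.93459322.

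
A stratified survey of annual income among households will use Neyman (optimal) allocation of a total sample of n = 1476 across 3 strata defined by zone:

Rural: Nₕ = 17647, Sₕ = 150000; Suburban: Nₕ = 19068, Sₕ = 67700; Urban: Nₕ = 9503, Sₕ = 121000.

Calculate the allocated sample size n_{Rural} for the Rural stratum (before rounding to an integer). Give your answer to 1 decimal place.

Neyman allocation: nₕ = n·NₕSₕ / Σⱼ NⱼSⱼ.
Σ NⱼSⱼ = 17647·150000 + 19068·67700 + 9503·121000 = 5.0878166 × 10^9.
n_{Rural} = 1476·17647·150000 / (5.0878166 × 10^9) = 767.9.

767.9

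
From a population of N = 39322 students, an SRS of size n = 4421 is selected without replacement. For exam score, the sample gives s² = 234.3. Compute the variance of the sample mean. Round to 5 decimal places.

0.04704

Under SRS without replacement, Var(ȳ) = (1 − f)·s²/n with f = n/N = 4421/39322 = 0.11243070.
Var(ȳ) = (1 − 0.11243070)·234.3/4421 = 0.88756930·0.052997059 = 0.047038563.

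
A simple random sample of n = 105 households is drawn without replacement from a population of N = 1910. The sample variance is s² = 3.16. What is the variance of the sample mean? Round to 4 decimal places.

0.0284

Under SRS without replacement, Var(ȳ) = (1 − f)·s²/n with f = n/N = 105/1910 = 0.05497382.
Var(ȳ) = (1 − 0.05497382)·3.16/105 = 0.94502618·0.030095238 = 0.028440788.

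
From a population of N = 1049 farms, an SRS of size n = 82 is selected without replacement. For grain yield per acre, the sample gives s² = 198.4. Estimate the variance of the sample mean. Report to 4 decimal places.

Under SRS without replacement, Var(ȳ) = (1 − f)·s²/n with f = n/N = 82/1049 = 0.07816969.
Var(ȳ) = (1 − 0.07816969)·198.4/82 = 0.92183031·2.4195122 = 2.2303797.

2.2304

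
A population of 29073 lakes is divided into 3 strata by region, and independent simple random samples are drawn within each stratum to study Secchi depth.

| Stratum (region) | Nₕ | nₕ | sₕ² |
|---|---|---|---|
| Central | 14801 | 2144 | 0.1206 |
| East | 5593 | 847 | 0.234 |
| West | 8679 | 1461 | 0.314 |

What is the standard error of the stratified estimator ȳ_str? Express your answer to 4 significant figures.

0.006089

Var(ȳ_str) = Σₕ Wₕ²(1 − fₕ)sₕ²/nₕ with Wₕ = Nₕ/N, N = 29073.
Central: Wₕ = 0.50909779; term = 0.50909779²·(1 − 0.14485508)·0.1206/2144 = 1.2467078 × 10^-5.
East: Wₕ = 0.19237781; term = 0.19237781²·(1 − 0.15143930)·0.234/847 = 8.6761151 × 10^-6.
West: Wₕ = 0.29852440; term = 0.29852440²·(1 − 0.16833737)·0.314/1461 = 1.5928919 × 10^-5.
Sum = 3.7072112 × 10^-5.
SE = √(3.7072112 × 10^-5) = 0.006089.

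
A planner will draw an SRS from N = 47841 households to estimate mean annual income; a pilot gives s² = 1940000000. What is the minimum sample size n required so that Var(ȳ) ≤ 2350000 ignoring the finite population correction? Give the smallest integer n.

826

Without fpc, n₀ = s²/D = 1940000000/2350000 = 825.5319.
Rounding up, n = 826.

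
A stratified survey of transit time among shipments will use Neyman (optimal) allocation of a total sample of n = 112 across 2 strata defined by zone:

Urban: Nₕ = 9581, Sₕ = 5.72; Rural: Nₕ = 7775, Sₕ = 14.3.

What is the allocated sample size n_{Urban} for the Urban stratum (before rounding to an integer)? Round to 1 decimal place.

37.0

Neyman allocation: nₕ = n·NₕSₕ / Σⱼ NⱼSⱼ.
Σ NⱼSⱼ = 9581·5.72 + 7775·14.3 = 165985.82.
n_{Urban} = 112·9581·5.72 / 165985.82 = 37.0.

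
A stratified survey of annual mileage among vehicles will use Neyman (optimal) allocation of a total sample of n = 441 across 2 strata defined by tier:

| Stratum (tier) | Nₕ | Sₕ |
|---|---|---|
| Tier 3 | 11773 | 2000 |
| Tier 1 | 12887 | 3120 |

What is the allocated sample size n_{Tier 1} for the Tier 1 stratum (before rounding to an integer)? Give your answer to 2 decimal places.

278.13

Neyman allocation: nₕ = n·NₕSₕ / Σⱼ NⱼSⱼ.
Σ NⱼSⱼ = 11773·2000 + 12887·3120 = 6.375344 × 10^7.
n_{Tier 1} = 441·12887·3120 / (6.375344 × 10^7) = 278.13.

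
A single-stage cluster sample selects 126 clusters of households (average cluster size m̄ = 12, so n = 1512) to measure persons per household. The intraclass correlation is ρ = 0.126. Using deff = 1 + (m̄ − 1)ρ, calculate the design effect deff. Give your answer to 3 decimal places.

deff = 1 + (12 − 1)·0.126 = 1 + 1.386 = 2.386.

2.386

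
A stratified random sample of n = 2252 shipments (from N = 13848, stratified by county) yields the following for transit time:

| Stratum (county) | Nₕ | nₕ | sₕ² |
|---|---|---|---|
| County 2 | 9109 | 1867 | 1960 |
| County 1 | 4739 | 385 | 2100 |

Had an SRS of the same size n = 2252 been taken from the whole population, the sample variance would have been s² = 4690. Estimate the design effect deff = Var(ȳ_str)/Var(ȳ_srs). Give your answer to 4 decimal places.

Var(ȳ_str) = Σ Wₕ²(1−fₕ)sₕ²/nₕ with Wₕ = Nₕ/13848:
  County 2: (9109/13848)²·(1−1867/9109)·1960/1867 = 0.36113274
  County 1: (4739/13848)²·(1−385/4739)·2100/385 = 0.58689389
  → Var(ȳ_str) = 0.94802663.
Var(ȳ_srs) = (1 − 2252/13848)·4690/2252 = 1.7439162.
deff = 0.94802663 / 1.7439162 = 0.5436.

0.5436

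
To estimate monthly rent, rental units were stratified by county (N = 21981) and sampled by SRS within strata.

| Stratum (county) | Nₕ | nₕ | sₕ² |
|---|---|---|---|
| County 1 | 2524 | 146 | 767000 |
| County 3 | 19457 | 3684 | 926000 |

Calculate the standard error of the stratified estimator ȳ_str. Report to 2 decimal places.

Var(ȳ_str) = Σₕ Wₕ²(1 − fₕ)sₕ²/nₕ with Wₕ = Nₕ/N, N = 21981.
County 1: Wₕ = 0.11482644; term = 0.11482644²·(1 − 0.05784469)·767000/146 = 65.260263.
County 3: Wₕ = 0.88517356; term = 0.88517356²·(1 − 0.18934060)·926000/3684 = 159.65652.
Sum = 224.91678.
SE = √(224.91678) = 15.00.

15.00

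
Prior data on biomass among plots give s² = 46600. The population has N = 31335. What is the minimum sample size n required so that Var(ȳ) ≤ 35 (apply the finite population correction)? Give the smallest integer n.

Without fpc, n₀ = s²/D = 46600/35 = 1331.4286.
With fpc, (1 − n/N)·s²/n ≤ D requires n ≥ n₀/(1 + n₀/N) = 1331.4286/(1 + 1331.4286/31335) = 1277.1618.
Rounding up, n = 1278.

1278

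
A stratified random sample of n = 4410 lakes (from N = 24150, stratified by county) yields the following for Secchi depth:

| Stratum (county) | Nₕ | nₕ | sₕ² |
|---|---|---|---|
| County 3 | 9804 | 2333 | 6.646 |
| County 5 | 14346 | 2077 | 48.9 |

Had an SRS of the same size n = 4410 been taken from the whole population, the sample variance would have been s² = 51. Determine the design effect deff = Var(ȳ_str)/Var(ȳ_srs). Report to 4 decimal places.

Var(ȳ_str) = Σ Wₕ²(1−fₕ)sₕ²/nₕ with Wₕ = Nₕ/24150:
  County 3: (9804/24150)²·(1−2333/9804)·6.646/2333 = 3.5776131 × 10^-4
  County 5: (14346/24150)²·(1−2077/14346)·48.9/2077 = 0.0071052291
  → Var(ȳ_str) = 0.0074629904.
Var(ȳ_srs) = (1 − 4410/24150)·51/4410 = 0.0094528246.
deff = 0.0074629904 / 0.0094528246 = 0.7895.

0.7895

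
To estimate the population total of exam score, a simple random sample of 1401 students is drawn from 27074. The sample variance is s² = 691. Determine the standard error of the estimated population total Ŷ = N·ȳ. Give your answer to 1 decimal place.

Var(Ŷ) = N²·Var(ȳ) = N²·(1 − n/N)·s²/n.
f = 1401/27074 = 0.05174706; Var(ȳ) = 0.94825294·691/1401 = 0.46769649.
Var(Ŷ) = 27074² · 0.46769649 = 3.4282222 × 10^8.
SE(Ŷ) = √(3.4282222 × 10^8) = 18515.5.

18515.5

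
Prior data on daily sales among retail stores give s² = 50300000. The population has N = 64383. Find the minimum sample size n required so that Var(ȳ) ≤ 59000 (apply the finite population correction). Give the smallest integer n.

Without fpc, n₀ = s²/D = 50300000/59000 = 852.5424.
With fpc, (1 − n/N)·s²/n ≤ D requires n ≥ n₀/(1 + n₀/N) = 852.5424/(1 + 852.5424/64383) = 841.4008.
Rounding up, n = 842.

842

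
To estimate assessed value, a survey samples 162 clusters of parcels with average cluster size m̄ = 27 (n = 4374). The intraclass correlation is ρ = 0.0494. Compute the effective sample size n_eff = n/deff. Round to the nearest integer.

deff = 1 + (27 − 1)·0.0494 = 1 + 1.2844 = 2.2844.
n_eff = 4374 / 2.2844 = 1915.

1915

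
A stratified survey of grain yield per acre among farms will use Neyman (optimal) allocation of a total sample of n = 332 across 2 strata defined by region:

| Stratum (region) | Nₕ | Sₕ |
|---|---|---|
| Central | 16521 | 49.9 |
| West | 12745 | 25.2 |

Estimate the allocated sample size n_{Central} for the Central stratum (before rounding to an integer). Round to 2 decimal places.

Neyman allocation: nₕ = n·NₕSₕ / Σⱼ NⱼSⱼ.
Σ NⱼSⱼ = 16521·49.9 + 12745·25.2 = 1.1455719 × 10^6.
n_{Central} = 332·16521·49.9 / (1.1455719 × 10^6) = 238.92.

238.92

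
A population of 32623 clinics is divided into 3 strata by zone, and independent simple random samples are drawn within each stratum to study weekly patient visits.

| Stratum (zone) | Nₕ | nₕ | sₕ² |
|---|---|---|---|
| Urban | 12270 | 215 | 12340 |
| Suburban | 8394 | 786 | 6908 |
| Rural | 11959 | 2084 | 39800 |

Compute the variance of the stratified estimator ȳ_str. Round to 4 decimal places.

10.6236

Var(ȳ_str) = Σₕ Wₕ²(1 − fₕ)sₕ²/nₕ with Wₕ = Nₕ/N, N = 32623.
Urban: Wₕ = 0.37611501; term = 0.37611501²·(1 − 0.01752241)·12340/215 = 7.9770201.
Suburban: Wₕ = 0.25730313; term = 0.25730313²·(1 − 0.09363831)·6908/786 = 0.52737733.
Rural: Wₕ = 0.36658186; term = 0.36658186²·(1 − 0.17426206)·39800/2084 = 2.1191882.
Sum = 10.623586.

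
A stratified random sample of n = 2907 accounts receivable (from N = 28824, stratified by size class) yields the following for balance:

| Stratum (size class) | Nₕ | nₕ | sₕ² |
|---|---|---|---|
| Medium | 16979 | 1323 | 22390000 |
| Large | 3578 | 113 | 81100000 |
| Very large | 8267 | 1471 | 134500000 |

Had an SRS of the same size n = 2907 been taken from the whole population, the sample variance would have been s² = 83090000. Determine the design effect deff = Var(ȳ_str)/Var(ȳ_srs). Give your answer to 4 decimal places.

Var(ȳ_str) = Σ Wₕ²(1−fₕ)sₕ²/nₕ with Wₕ = Nₕ/28824:
  Medium: (16979/28824)²·(1−1323/16979)·22390000/1323 = 5414.7533
  Large: (3578/28824)²·(1−113/3578)·81100000/113 = 10709.704
  Very large: (8267/28824)²·(1−1471/8267)·134500000/1471 = 6183.0452
  → Var(ȳ_str) = 22307.503.
Var(ȳ_srs) = (1 − 2907/28824)·83090000/2907 = 25700.064.
deff = 22307.503 / 25700.064 = 0.8680.

0.8680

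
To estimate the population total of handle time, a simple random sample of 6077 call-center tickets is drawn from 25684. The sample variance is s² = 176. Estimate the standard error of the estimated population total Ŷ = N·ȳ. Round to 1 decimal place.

3819.0

Var(Ŷ) = N²·Var(ȳ) = N²·(1 − n/N)·s²/n.
f = 6077/25684 = 0.23660645; Var(ȳ) = 0.76339355·176/6077 = 0.022109144.
Var(Ŷ) = 25684² · 0.022109144 = 1.4584692 × 10^7.
SE(Ŷ) = √(1.4584692 × 10^7) = 3819.0.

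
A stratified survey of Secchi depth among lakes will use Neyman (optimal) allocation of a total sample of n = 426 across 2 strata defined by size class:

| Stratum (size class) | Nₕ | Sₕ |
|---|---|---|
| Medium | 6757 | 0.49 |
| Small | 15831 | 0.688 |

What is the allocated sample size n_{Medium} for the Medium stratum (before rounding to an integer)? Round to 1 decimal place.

Neyman allocation: nₕ = n·NₕSₕ / Σⱼ NⱼSⱼ.
Σ NⱼSⱼ = 6757·0.49 + 15831·0.688 = 14202.658.
n_{Medium} = 426·6757·0.49 / 14202.658 = 99.3.

99.3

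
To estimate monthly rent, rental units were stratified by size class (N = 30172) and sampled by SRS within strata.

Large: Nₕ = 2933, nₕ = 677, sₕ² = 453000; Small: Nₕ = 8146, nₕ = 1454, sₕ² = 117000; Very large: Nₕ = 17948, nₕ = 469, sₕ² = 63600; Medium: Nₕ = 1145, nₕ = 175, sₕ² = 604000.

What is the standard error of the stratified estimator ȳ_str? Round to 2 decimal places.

7.79

Var(ȳ_str) = Σₕ Wₕ²(1 − fₕ)sₕ²/nₕ with Wₕ = Nₕ/N, N = 30172.
Large: Wₕ = 0.09720933; term = 0.09720933²·(1 − 0.23082168)·453000/677 = 4.86354.
Small: Wₕ = 0.26998542; term = 0.26998542²·(1 − 0.17849251)·117000/1454 = 4.8185192.
Very large: Wₕ = 0.59485616; term = 0.59485616²·(1 − 0.02613105)·63600/469 = 46.731392.
Medium: Wₕ = 0.03794909; term = 0.03794909²·(1 − 0.15283843)·604000/175 = 4.210832.
Sum = 60.624283.
SE = √(60.624283) = 7.79.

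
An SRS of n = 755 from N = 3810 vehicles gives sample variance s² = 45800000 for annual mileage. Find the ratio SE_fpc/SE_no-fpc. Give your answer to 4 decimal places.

0.8955

f = n/N = 755/3810 = 0.19816273.
SE_no-fpc = √(s²/n) = 246.29708; SE_fpc = √((1−f)s²/n) = 220.54762.
Ratio = √(1−f) = 0.89545367.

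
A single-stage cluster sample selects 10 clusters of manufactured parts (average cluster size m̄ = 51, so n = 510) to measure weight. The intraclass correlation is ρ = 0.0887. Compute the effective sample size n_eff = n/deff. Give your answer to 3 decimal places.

deff = 1 + (51 − 1)·0.0887 = 1 + 4.435 = 5.435.
n_eff = 510 / 5.435 = 93.836.

93.836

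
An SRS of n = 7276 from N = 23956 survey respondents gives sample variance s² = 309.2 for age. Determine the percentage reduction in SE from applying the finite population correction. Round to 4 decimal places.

16.5568

f = n/N = 7276/23956 = 0.30372349.
SE_no-fpc = √(s²/n) = 0.20614528; SE_fpc = √((1−f)s²/n) = 0.17201419.
Ratio = √(1−f) = 0.83443185. Reduction = 100·(1 − 0.83443185) = 16.5568%.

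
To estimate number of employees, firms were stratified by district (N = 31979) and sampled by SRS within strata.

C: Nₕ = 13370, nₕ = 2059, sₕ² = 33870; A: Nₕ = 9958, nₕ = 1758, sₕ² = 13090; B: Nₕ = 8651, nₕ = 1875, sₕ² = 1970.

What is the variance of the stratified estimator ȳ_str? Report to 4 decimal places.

Var(ȳ_str) = Σₕ Wₕ²(1 − fₕ)sₕ²/nₕ with Wₕ = Nₕ/N, N = 31979.
C: Wₕ = 0.41808687; term = 0.41808687²·(1 − 0.15400150)·33870/2059 = 2.4325485.
A: Wₕ = 0.31139185; term = 0.31139185²·(1 − 0.17654147)·13090/1758 = 0.59453441.
B: Wₕ = 0.27052128; term = 0.27052128²·(1 − 0.21673795)·1970/1875 = 0.060224736.
Sum = 3.0873076.

3.0873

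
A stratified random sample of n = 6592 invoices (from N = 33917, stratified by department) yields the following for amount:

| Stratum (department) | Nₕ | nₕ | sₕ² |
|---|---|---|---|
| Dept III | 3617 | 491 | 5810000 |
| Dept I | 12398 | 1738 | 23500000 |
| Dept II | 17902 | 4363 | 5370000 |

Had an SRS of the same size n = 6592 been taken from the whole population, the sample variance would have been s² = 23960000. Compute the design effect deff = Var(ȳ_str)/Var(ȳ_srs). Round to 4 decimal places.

Var(ȳ_str) = Σ Wₕ²(1−fₕ)sₕ²/nₕ with Wₕ = Nₕ/33917:
  Dept III: (3617/33917)²·(1−491/3617)·5810000/491 = 116.3047
  Dept I: (12398/33917)²·(1−1738/12398)·23500000/1738 = 1553.4313
  Dept II: (17902/33917)²·(1−4363/17902)·5370000/4363 = 259.32378
  → Var(ȳ_str) = 1929.0598.
Var(ȳ_srs) = (1 − 6592/33917)·23960000/6592 = 2928.2783.
deff = 1929.0598 / 2928.2783 = 0.6588.

0.6588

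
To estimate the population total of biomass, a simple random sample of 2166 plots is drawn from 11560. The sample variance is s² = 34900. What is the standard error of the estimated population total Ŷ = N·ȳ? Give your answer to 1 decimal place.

Var(Ŷ) = N²·Var(ȳ) = N²·(1 − n/N)·s²/n.
f = 2166/11560 = 0.18737024; Var(ȳ) = 0.81262976·34900/2166 = 13.093619.
Var(Ŷ) = 11560² · 13.093619 = 1.7497474 × 10^9.
SE(Ŷ) = √(1.7497474 × 10^9) = 41830.0.

41830.0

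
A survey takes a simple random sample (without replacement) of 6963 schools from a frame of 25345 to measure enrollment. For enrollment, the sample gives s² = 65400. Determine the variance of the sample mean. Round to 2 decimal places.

Under SRS without replacement, Var(ȳ) = (1 − f)·s²/n with f = n/N = 6963/25345 = 0.27472874.
Var(ȳ) = (1 − 0.27472874)·65400/6963 = 0.72527126·9.3925032 = 6.8121126.

6.81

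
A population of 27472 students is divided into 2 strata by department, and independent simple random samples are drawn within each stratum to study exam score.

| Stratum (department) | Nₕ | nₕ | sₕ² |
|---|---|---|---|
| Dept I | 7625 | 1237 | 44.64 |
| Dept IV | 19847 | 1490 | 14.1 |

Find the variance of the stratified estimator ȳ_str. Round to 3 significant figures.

Var(ȳ_str) = Σₕ Wₕ²(1 − fₕ)sₕ²/nₕ with Wₕ = Nₕ/N, N = 27472.
Dept I: Wₕ = 0.27755533; term = 0.27755533²·(1 − 0.16222951)·44.64/1237 = 0.0023290493.
Dept IV: Wₕ = 0.72244467; term = 0.72244467²·(1 − 0.07507432)·14.1/1490 = 0.0045682395.
Sum = 0.0068972888.

0.00690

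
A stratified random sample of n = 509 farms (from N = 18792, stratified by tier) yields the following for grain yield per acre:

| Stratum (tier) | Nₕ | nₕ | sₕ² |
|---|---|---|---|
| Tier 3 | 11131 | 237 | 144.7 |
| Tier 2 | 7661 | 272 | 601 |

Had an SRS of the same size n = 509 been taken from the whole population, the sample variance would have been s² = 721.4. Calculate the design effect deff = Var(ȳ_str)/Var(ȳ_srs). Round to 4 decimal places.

Var(ȳ_str) = Σ Wₕ²(1−fₕ)sₕ²/nₕ with Wₕ = Nₕ/18792:
  Tier 3: (11131/18792)²·(1−237/11131)·144.7/237 = 0.20965042
  Tier 2: (7661/18792)²·(1−272/7661)·601/272 = 0.35418543
  → Var(ȳ_str) = 0.56383585.
Var(ȳ_srs) = (1 − 509/18792)·721.4/509 = 1.3789001.
deff = 0.56383585 / 1.3789001 = 0.4089.

0.4089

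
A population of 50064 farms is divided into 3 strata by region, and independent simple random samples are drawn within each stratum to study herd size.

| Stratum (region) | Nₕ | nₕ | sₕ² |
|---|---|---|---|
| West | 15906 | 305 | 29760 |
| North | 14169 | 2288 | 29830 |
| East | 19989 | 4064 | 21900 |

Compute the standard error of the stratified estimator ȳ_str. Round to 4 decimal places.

3.3497

Var(ȳ_str) = Σₕ Wₕ²(1 − fₕ)sₕ²/nₕ with Wₕ = Nₕ/N, N = 50064.
West: Wₕ = 0.31771333; term = 0.31771333²·(1 − 0.01917515)·29760/305 = 9.6604067.
North: Wₕ = 0.28301774; term = 0.28301774²·(1 − 0.16147929)·29830/2288 = 0.8756657.
East: Wₕ = 0.39926894; term = 0.39926894²·(1 − 0.20331182)·21900/4064 = 0.68439974.
Sum = 11.220472.
SE = √(11.220472) = 3.3497.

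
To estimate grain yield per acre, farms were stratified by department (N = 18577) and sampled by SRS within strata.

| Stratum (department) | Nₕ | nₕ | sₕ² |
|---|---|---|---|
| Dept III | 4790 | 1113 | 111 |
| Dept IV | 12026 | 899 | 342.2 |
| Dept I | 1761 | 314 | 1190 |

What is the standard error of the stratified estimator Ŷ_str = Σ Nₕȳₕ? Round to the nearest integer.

Var(Ŷ_str) = Σₕ Nₕ²(1 − fₕ)sₕ²/nₕ.
Dept III: 4790²·(1 − 1113/4790)·111/1113 = 1.7565356 × 10^6.
Dept IV: 12026²·(1 − 899/12026)·342.2/899 = 5.0935386 × 10^7.
Dept I: 1761²·(1 − 314/1761)·1190/314 = 9.657066 × 10^6.
Sum = 6.2348988 × 10^7.
SE = √(6.2348988 × 10^7) = 7896.

7896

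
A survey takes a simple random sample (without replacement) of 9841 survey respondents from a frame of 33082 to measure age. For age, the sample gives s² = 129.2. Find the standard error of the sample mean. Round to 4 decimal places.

Under SRS without replacement, Var(ȳ) = (1 − f)·s²/n with f = n/N = 9841/33082 = 0.29747295.
Var(ȳ) = (1 − 0.29747295)·129.2/9841 = 0.70252705·0.013128747 = 0.0092233.
SE(ȳ) = √(0.0092233) = 0.0960.

0.0960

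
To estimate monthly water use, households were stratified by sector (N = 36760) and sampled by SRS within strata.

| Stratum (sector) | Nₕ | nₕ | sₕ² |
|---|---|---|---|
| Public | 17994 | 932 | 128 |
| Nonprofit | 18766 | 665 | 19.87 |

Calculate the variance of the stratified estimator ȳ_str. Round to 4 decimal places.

0.0387

Var(ȳ_str) = Σₕ Wₕ²(1 − fₕ)sₕ²/nₕ with Wₕ = Nₕ/N, N = 36760.
Public: Wₕ = 0.48949946; term = 0.48949946²·(1 − 0.05179504)·128/932 = 0.031203313.
Nonprofit: Wₕ = 0.51050054; term = 0.51050054²·(1 − 0.03543643)·19.87/665 = 0.00751103.
Sum = 0.038714343.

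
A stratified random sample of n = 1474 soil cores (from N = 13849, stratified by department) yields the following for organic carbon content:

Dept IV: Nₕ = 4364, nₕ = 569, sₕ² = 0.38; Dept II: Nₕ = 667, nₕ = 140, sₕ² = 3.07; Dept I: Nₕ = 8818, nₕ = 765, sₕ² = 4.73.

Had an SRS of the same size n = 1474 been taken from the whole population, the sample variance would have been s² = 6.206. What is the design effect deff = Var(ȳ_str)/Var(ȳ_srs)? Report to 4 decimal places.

0.6345

Var(ȳ_str) = Σ Wₕ²(1−fₕ)sₕ²/nₕ with Wₕ = Nₕ/13849:
  Dept IV: (4364/13849)²·(1−569/4364)·0.38/569 = 5.7667486 × 10^-5
  Dept II: (667/13849)²·(1−140/667)·3.07/140 = 4.0189255 × 10^-5
  Dept I: (8818/13849)²·(1−765/8818)·4.73/765 = 0.0022892365
  → Var(ȳ_str) = 0.0023870932.
Var(ȳ_srs) = (1 − 1474/13849)·6.206/1474 = 0.0037621931.
deff = 0.0023870932 / 0.0037621931 = 0.6345.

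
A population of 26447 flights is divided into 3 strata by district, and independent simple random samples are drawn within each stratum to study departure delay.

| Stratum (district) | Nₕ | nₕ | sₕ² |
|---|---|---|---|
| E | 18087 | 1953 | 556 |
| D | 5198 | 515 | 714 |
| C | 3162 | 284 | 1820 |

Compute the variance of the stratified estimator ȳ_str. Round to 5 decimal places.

Var(ȳ_str) = Σₕ Wₕ²(1 − fₕ)sₕ²/nₕ with Wₕ = Nₕ/N, N = 26447.
E: Wₕ = 0.68389609; term = 0.68389609²·(1 − 0.10797811)·556/1953 = 0.11877589.
D: Wₕ = 0.19654403; term = 0.19654403²·(1 − 0.09907657)·714/515 = 0.048250141.
C: Wₕ = 0.11955987; term = 0.11955987²·(1 − 0.08981657)·1820/284 = 0.083378269.
Sum = 0.2504043.

0.25040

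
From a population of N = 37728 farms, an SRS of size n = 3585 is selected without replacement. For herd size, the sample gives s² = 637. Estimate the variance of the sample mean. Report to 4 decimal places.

0.1608

Under SRS without replacement, Var(ȳ) = (1 − f)·s²/n with f = n/N = 3585/37728 = 0.09502226.
Var(ȳ) = (1 − 0.09502226)·637/3585 = 0.90497774·0.1776848 = 0.16080079.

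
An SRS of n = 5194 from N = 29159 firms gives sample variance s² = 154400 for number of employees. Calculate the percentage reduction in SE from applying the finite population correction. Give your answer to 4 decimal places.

f = n/N = 5194/29159 = 0.17812682.
SE_no-fpc = √(s²/n) = 5.4522113; SE_fpc = √((1−f)s²/n) = 4.9428232.
Ratio = √(1−f) = 0.90657221. Reduction = 100·(1 − 0.90657221) = 9.3428%.

9.3428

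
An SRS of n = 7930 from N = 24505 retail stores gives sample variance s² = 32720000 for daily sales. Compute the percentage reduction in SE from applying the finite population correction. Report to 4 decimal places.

f = n/N = 7930/24505 = 0.32360743.
SE_no-fpc = √(s²/n) = 64.234752; SE_fpc = √((1−f)s²/n) = 52.828645.
Ratio = √(1−f) = 0.82243089. Reduction = 100·(1 − 0.82243089) = 17.7569%.

17.7569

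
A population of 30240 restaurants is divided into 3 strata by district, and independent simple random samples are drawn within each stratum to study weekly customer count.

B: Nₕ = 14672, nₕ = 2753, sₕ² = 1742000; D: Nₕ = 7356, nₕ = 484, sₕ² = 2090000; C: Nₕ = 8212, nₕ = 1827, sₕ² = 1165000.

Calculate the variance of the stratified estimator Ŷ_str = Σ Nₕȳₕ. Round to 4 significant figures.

3.624 × 10^11

Var(Ŷ_str) = Σₕ Nₕ²(1 − fₕ)sₕ²/nₕ.
B: 14672²·(1 − 2753/14672)·1742000/2753 = 1.1065501 × 10^11.
D: 7356²·(1 − 484/7356)·2090000/484 = 2.1828596 × 10^11.
C: 8212²·(1 − 1827/8212)·1165000/1827 = 3.3434684 × 10^10.
Sum = 3.6237565 × 10^11.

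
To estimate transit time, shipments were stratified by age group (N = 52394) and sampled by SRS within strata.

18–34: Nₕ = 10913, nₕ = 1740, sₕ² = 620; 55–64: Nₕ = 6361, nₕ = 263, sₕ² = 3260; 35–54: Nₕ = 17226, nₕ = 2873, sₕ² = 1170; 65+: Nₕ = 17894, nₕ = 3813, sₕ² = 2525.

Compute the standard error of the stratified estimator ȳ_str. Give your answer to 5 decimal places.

Var(ȳ_str) = Σₕ Wₕ²(1 − fₕ)sₕ²/nₕ with Wₕ = Nₕ/N, N = 52394.
18–34: Wₕ = 0.20828721; term = 0.20828721²·(1 − 0.15944287)·620/1740 = 0.012993761.
55–64: Wₕ = 0.12140703; term = 0.12140703²·(1 − 0.04134570)·3260/263 = 0.17515057.
35–54: Wₕ = 0.32877810; term = 0.32877810²·(1 − 0.16678277)·1170/2873 = 0.036678727.
65+: Wₕ = 0.34152766; term = 0.34152766²·(1 − 0.21308819)·2525/3813 = 0.060781638.
Sum = 0.2856047.
SE = √(0.2856047) = 0.53442.

0.53442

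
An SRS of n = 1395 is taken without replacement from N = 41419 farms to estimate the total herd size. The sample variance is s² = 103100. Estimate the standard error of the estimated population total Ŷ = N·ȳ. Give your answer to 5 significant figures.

350030

Var(Ŷ) = N²·Var(ȳ) = N²·(1 − n/N)·s²/n.
f = 1395/41419 = 0.03368020; Var(ȳ) = 0.96631980·103100/1395 = 71.417614.
Var(Ŷ) = 41419² · 71.417614 = 1.2251931 × 10^11.
SE(Ŷ) = √(1.2251931 × 10^11) = 350030.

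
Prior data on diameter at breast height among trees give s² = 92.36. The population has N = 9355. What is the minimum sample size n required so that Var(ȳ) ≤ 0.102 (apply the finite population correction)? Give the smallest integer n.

826

Without fpc, n₀ = s²/D = 92.36/0.102 = 905.4902.
With fpc, (1 − n/N)·s²/n ≤ D requires n ≥ n₀/(1 + n₀/N) = 905.4902/(1 + 905.4902/9355) = 825.5805.
Rounding up, n = 826.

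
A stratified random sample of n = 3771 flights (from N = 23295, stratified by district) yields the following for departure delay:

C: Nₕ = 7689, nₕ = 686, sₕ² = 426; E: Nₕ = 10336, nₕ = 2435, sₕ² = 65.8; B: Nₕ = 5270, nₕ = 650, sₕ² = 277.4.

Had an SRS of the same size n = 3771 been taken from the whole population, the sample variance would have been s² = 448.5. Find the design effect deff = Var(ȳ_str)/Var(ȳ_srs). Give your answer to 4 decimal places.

0.8510

Var(ȳ_str) = Σ Wₕ²(1−fₕ)sₕ²/nₕ with Wₕ = Nₕ/23295:
  C: (7689/23295)²·(1−686/7689)·426/686 = 0.061618914
  E: (10336/23295)²·(1−2435/10336)·65.8/2435 = 0.0040666431
  B: (5270/23295)²·(1−650/5270)·277.4/650 = 0.019147861
  → Var(ȳ_str) = 0.084833418.
Var(ȳ_srs) = (1 − 3771/23295)·448.5/3771 = 0.099680911.
deff = 0.084833418 / 0.099680911 = 0.8510.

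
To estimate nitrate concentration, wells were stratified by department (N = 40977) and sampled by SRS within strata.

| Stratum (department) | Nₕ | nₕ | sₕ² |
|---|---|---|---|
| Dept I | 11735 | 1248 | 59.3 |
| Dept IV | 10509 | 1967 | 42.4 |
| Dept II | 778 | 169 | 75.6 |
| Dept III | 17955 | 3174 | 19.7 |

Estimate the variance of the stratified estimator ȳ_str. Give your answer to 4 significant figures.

Var(ȳ_str) = Σₕ Wₕ²(1 − fₕ)sₕ²/nₕ with Wₕ = Nₕ/N, N = 40977.
Dept I: Wₕ = 0.28638016; term = 0.28638016²·(1 − 0.10634853)·59.3/1248 = 0.0034825243.
Dept IV: Wₕ = 0.25646094; term = 0.25646094²·(1 − 0.18717290)·42.4/1967 = 0.001152397.
Dept II: Wₕ = 0.01898626; term = 0.01898626²·(1 − 0.21722365)·75.6/169 = 1.2622683 × 10^-4.
Dept III: Wₕ = 0.43817263; term = 0.43817263²·(1 − 0.17677527)·19.7/3174 = 9.809982 × 10^-4.
Sum = 0.0057421463.

0.005742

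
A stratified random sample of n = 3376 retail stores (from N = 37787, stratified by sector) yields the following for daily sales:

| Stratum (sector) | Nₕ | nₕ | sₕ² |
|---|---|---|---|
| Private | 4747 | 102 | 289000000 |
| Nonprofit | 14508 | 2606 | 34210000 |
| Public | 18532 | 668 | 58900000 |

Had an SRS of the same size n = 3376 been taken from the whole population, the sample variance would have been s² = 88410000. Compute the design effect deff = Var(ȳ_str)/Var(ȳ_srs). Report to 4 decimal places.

2.7585

Var(ȳ_str) = Σ Wₕ²(1−fₕ)sₕ²/nₕ with Wₕ = Nₕ/37787:
  Private: (4747/37787)²·(1−102/4747)·289000000/102 = 43754.003
  Nonprofit: (14508/37787)²·(1−2606/14508)·34210000/2606 = 1587.5278
  Public: (18532/37787)²·(1−668/18532)·58900000/668 = 20443.489
  → Var(ȳ_str) = 65785.02.
Var(ȳ_srs) = (1 − 3376/37787)·88410000/3376 = 23848.103.
deff = 65785.02 / 23848.103 = 2.7585.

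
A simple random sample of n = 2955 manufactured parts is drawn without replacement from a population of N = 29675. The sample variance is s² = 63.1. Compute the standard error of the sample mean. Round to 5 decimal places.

Under SRS without replacement, Var(ȳ) = (1 − f)·s²/n with f = n/N = 2955/29675 = 0.09957877.
Var(ȳ) = (1 − 0.09957877)·63.1/2955 = 0.90042123·0.021353638 = 0.019227269.
SE(ȳ) = √(0.019227269) = 0.13866.

0.13866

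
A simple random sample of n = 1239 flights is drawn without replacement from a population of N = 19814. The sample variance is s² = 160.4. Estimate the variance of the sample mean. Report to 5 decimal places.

0.12136

Under SRS without replacement, Var(ȳ) = (1 − f)·s²/n with f = n/N = 1239/19814 = 0.06253154.
Var(ȳ) = (1 − 0.06253154)·160.4/1239 = 0.93746846·0.12945924 = 0.12136396.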